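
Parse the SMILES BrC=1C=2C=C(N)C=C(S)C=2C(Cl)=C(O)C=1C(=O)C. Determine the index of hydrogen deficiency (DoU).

8

Degree of unsaturation = (number of rings) + (number of π bonds).
Ring closures in the SMILES: 2.
π bonds: 6 double bonds (each 1 DoU) → 6 DoU from unsaturation.
Total DoU = 2 + 6 = 8.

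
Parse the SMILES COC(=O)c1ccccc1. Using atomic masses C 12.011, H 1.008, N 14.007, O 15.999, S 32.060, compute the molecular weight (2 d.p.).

First, the molecular formula is C8H8O2 (counting implicit H from valence).
  C: 8 × 12.011 = 96.088
  H: 8 × 1.008 = 8.064
  O: 2 × 15.999 = 31.998
Sum: 8×12.011 + 8×1.008 + 2×15.999 = 136.150 → 136.15 g/mol.

136.15 g/mol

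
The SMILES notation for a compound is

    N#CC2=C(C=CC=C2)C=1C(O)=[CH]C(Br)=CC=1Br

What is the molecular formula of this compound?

Walk through each heavy atom and fill implicit hydrogens from standard valence (C 4, N 3, O 2, S 2, halogen 1):
  atom 1: N, bond orders sum to 3 (valence 3) → 0 H
  atom 2: C, bond orders sum to 4 (valence 4) → 0 H
  atom 3: C, bond orders sum to 4 (valence 4) → 0 H
  atom 4: C, bond orders sum to 4 (valence 4) → 0 H
  atom 5: C, bond orders sum to 3 (valence 4) → 1 H
  atom 6: C, bond orders sum to 3 (valence 4) → 1 H
  atom 7: C, bond orders sum to 3 (valence 4) → 1 H
  atom 8: C, bond orders sum to 3 (valence 4) → 1 H
  atom 9: C, bond orders sum to 4 (valence 4) → 0 H
  atom 10: C, bond orders sum to 4 (valence 4) → 0 H
  atom 11: O, bond orders sum to 1 (valence 2) → 1 H
  atom 12: C with explicit H count 1
  atom 13: C, bond orders sum to 4 (valence 4) → 0 H
  atom 14: Br (halogen, monovalent) → 0 H
  atom 15: C, bond orders sum to 3 (valence 4) → 1 H
  atom 16: C, bond orders sum to 4 (valence 4) → 0 H
  atom 17: Br (halogen, monovalent) → 0 H
Totals → C:13, H:7, Br:2, N:1, O:1.
In Hill order: C13H7Br2NO.

C13H7Br2NO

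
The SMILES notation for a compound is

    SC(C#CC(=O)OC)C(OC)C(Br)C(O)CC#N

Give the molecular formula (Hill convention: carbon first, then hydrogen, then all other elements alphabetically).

Walk through each heavy atom and fill implicit hydrogens from standard valence (C 4, N 3, O 2, S 2, halogen 1):
  atom 1: S, bond orders sum to 1 (valence 2) → 1 H
  atom 2: C, bond orders sum to 3 (valence 4) → 1 H
  atom 3: C, bond orders sum to 4 (valence 4) → 0 H
  atom 4: C, bond orders sum to 4 (valence 4) → 0 H
  atom 5: C, bond orders sum to 4 (valence 4) → 0 H
  atom 6: O, bond orders sum to 2 (valence 2) → 0 H
  atom 7: O, bond orders sum to 2 (valence 2) → 0 H
  atom 8: C, bond orders sum to 1 (valence 4) → 3 H
  atom 9: C, bond orders sum to 3 (valence 4) → 1 H
  atom 10: O, bond orders sum to 2 (valence 2) → 0 H
  atom 11: C, bond orders sum to 1 (valence 4) → 3 H
  atom 12: C, bond orders sum to 3 (valence 4) → 1 H
  atom 13: Br (halogen, monovalent) → 0 H
  atom 14: C, bond orders sum to 3 (valence 4) → 1 H
  atom 15: O, bond orders sum to 1 (valence 2) → 1 H
  atom 16: C, bond orders sum to 2 (valence 4) → 2 H
  atom 17: C, bond orders sum to 4 (valence 4) → 0 H
  atom 18: N, bond orders sum to 3 (valence 3) → 0 H
Totals → C:11, H:14, Br:1, N:1, O:4, S:1.
In Hill order: C11H14BrNO4S.

C11H14BrNO4S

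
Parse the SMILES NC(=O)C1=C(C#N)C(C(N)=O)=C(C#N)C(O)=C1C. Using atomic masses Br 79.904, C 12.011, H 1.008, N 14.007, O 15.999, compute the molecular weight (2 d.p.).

244.21 g/mol

First, the molecular formula is C11H8N4O3 (counting implicit H from valence).
  C: 11 × 12.011 = 132.121
  H: 8 × 1.008 = 8.064
  N: 4 × 14.007 = 56.028
  O: 3 × 15.999 = 47.997
Sum: 11×12.011 + 8×1.008 + 4×14.007 + 3×15.999 = 244.210 → 244.21 g/mol.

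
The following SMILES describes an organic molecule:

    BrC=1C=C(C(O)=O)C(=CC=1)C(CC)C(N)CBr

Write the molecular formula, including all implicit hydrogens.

C12H15Br2NO2

Walk through each heavy atom and fill implicit hydrogens from standard valence (C 4, N 3, O 2, S 2, halogen 1):
  atom 1: Br (halogen, monovalent) → 0 H
  atom 2: C, bond orders sum to 4 (valence 4) → 0 H
  atom 3: C, bond orders sum to 3 (valence 4) → 1 H
  atom 4: C, bond orders sum to 4 (valence 4) → 0 H
  atom 5: C, bond orders sum to 4 (valence 4) → 0 H
  atom 6: O, bond orders sum to 1 (valence 2) → 1 H
  atom 7: O, bond orders sum to 2 (valence 2) → 0 H
  atom 8: C, bond orders sum to 4 (valence 4) → 0 H
  atom 9: C, bond orders sum to 3 (valence 4) → 1 H
  atom 10: C, bond orders sum to 3 (valence 4) → 1 H
  atom 11: C, bond orders sum to 3 (valence 4) → 1 H
  atom 12: C, bond orders sum to 2 (valence 4) → 2 H
  atom 13: C, bond orders sum to 1 (valence 4) → 3 H
  atom 14: C, bond orders sum to 3 (valence 4) → 1 H
  atom 15: N, bond orders sum to 1 (valence 3) → 2 H
  atom 16: C, bond orders sum to 2 (valence 4) → 2 H
  atom 17: Br (halogen, monovalent) → 0 H
Totals → C:12, H:15, Br:2, N:1, O:2.
In Hill order: C12H15Br2NO2.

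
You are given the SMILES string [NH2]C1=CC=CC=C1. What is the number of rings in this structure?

1

In SMILES, each pair of matching ring-closure digits denotes one ring-closing bond; the number of such bonds equals the number of independent rings.
Ring-closure bonds here: 1.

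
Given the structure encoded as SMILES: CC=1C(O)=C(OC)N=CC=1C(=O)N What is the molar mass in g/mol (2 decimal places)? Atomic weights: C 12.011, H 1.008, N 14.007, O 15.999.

182.18 g/mol

First, the molecular formula is C8H10N2O3 (counting implicit H from valence).
  C: 8 × 12.011 = 96.088
  H: 10 × 1.008 = 10.080
  N: 2 × 14.007 = 28.014
  O: 3 × 15.999 = 47.997
Sum: 8×12.011 + 10×1.008 + 2×14.007 + 3×15.999 = 182.179 → 182.18 g/mol.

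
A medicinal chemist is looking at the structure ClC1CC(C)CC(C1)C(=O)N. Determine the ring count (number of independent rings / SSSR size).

1

In SMILES, each pair of matching ring-closure digits denotes one ring-closing bond; the number of such bonds equals the number of independent rings.
Ring-closure bonds here: 1.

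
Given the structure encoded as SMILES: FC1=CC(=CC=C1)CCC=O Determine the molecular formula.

C9H9FO

Walk through each heavy atom and fill implicit hydrogens from standard valence (C 4, N 3, O 2, S 2, halogen 1):
  atom 1: F (halogen, monovalent) → 0 H
  atom 2: C, bond orders sum to 4 (valence 4) → 0 H
  atom 3: C, bond orders sum to 3 (valence 4) → 1 H
  atom 4: C, bond orders sum to 4 (valence 4) → 0 H
  atom 5: C, bond orders sum to 3 (valence 4) → 1 H
  atom 6: C, bond orders sum to 3 (valence 4) → 1 H
  atom 7: C, bond orders sum to 3 (valence 4) → 1 H
  atom 8: C, bond orders sum to 2 (valence 4) → 2 H
  atom 9: C, bond orders sum to 2 (valence 4) → 2 H
  atom 10: C, bond orders sum to 3 (valence 4) → 1 H
  atom 11: O, bond orders sum to 2 (valence 2) → 0 H
Totals → C:9, H:9, F:1, O:1.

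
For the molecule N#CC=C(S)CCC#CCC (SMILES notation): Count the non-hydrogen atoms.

Every atom symbol written in the SMILES (organic subset) is one heavy atom; implicit H are not written.
Heavy atoms by element → C:9, N:1, S:1.
Total: 11.

11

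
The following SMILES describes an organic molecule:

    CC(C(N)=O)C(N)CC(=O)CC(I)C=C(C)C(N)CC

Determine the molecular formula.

Walk through each heavy atom and fill implicit hydrogens from standard valence (C 4, N 3, O 2, S 2, halogen 1):
  atom 1: C, bond orders sum to 1 (valence 4) → 3 H
  atom 2: C, bond orders sum to 3 (valence 4) → 1 H
  atom 3: C, bond orders sum to 4 (valence 4) → 0 H
  atom 4: N, bond orders sum to 1 (valence 3) → 2 H
  atom 5: O, bond orders sum to 2 (valence 2) → 0 H
  atom 6: C, bond orders sum to 3 (valence 4) → 1 H
  atom 7: N, bond orders sum to 1 (valence 3) → 2 H
  atom 8: C, bond orders sum to 2 (valence 4) → 2 H
  atom 9: C, bond orders sum to 4 (valence 4) → 0 H
  atom 10: O, bond orders sum to 2 (valence 2) → 0 H
  atom 11: C, bond orders sum to 2 (valence 4) → 2 H
  atom 12: C, bond orders sum to 3 (valence 4) → 1 H
  atom 13: I (halogen, monovalent) → 0 H
  atom 14: C, bond orders sum to 3 (valence 4) → 1 H
  atom 15: C, bond orders sum to 4 (valence 4) → 0 H
  atom 16: C, bond orders sum to 1 (valence 4) → 3 H
  atom 17: C, bond orders sum to 3 (valence 4) → 1 H
  atom 18: N, bond orders sum to 1 (valence 3) → 2 H
  atom 19: C, bond orders sum to 2 (valence 4) → 2 H
  atom 20: C, bond orders sum to 1 (valence 4) → 3 H
Totals → C:14, H:26, I:1, N:3, O:2.

C14H26IN3O2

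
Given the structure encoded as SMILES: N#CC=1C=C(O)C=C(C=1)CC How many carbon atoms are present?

Count every carbon token in the SMILES (each C, including those in ring-closure positions and inside branches).
Carbon count: 9.

9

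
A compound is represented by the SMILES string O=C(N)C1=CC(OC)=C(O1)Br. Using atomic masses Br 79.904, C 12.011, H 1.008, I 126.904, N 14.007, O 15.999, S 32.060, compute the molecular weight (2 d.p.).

First, the molecular formula is C6H6BrNO3 (counting implicit H from valence).
  Br: 1 × 79.904 = 79.904
  C: 6 × 12.011 = 72.066
  H: 6 × 1.008 = 6.048
  N: 1 × 14.007 = 14.007
  O: 3 × 15.999 = 47.997
Sum: 1×79.904 + 6×12.011 + 6×1.008 + 1×14.007 + 3×15.999 = 220.022 → 220.02 g/mol.

220.02 g/mol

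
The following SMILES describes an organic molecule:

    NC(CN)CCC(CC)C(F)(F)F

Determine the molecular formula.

Walk through each heavy atom and fill implicit hydrogens from standard valence (C 4, N 3, O 2, S 2, halogen 1):
  atom 1: N, bond orders sum to 1 (valence 3) → 2 H
  atom 2: C, bond orders sum to 3 (valence 4) → 1 H
  atom 3: C, bond orders sum to 2 (valence 4) → 2 H
  atom 4: N, bond orders sum to 1 (valence 3) → 2 H
  atom 5: C, bond orders sum to 2 (valence 4) → 2 H
  atom 6: C, bond orders sum to 2 (valence 4) → 2 H
  atom 7: C, bond orders sum to 3 (valence 4) → 1 H
  atom 8: C, bond orders sum to 2 (valence 4) → 2 H
  atom 9: C, bond orders sum to 1 (valence 4) → 3 H
  atom 10: C, bond orders sum to 4 (valence 4) → 0 H
  atom 11: F (halogen, monovalent) → 0 H
  atom 12: F (halogen, monovalent) → 0 H
  atom 13: F (halogen, monovalent) → 0 H
Totals → C:8, H:17, F:3, N:2.
In Hill order: C8H17F3N2.

C8H17F3N2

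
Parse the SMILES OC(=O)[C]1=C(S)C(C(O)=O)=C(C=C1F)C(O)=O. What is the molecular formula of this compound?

Walk through each heavy atom and fill implicit hydrogens from standard valence (C 4, N 3, O 2, S 2, halogen 1):
  atom 1: O, bond orders sum to 1 (valence 2) → 1 H
  atom 2: C, bond orders sum to 4 (valence 4) → 0 H
  atom 3: O, bond orders sum to 2 (valence 2) → 0 H
  atom 4: C with explicit H count 0
  atom 5: C, bond orders sum to 4 (valence 4) → 0 H
  atom 6: S, bond orders sum to 1 (valence 2) → 1 H
  atom 7: C, bond orders sum to 4 (valence 4) → 0 H
  atom 8: C, bond orders sum to 4 (valence 4) → 0 H
  atom 9: O, bond orders sum to 1 (valence 2) → 1 H
  atom 10: O, bond orders sum to 2 (valence 2) → 0 H
  atom 11: C, bond orders sum to 4 (valence 4) → 0 H
  atom 12: C, bond orders sum to 3 (valence 4) → 1 H
  atom 13: C, bond orders sum to 4 (valence 4) → 0 H
  atom 14: F (halogen, monovalent) → 0 H
  atom 15: C, bond orders sum to 4 (valence 4) → 0 H
  atom 16: O, bond orders sum to 1 (valence 2) → 1 H
  atom 17: O, bond orders sum to 2 (valence 2) → 0 H
Totals → C:9, H:5, F:1, O:6, S:1.
In Hill order: C9H5FO6S.

C9H5FO6S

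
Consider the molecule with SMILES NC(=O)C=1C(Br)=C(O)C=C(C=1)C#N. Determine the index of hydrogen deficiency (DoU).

Molecular formula: C8H5BrN2O2.
DoU = (2C + 2 + N − H − X) / 2, where X is the halogen count and O/S are ignored.
    = (2·8 + 2 + 2 − 5 − 1) / 2 = 14 / 2 = 7.

7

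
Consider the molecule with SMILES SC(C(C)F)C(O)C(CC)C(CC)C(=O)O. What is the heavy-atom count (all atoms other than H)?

Every atom symbol written in the SMILES (organic subset) is one heavy atom; implicit H are not written.
Heavy atoms by element → C:11, F:1, O:3, S:1.
Total: 16.

16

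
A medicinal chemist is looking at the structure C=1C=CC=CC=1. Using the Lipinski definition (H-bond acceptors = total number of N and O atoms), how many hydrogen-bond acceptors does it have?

N atoms: 0; O atoms: 0.
Lipinski HBA = 0 + 0 = 0.

0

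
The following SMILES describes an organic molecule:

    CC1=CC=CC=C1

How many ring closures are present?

1

In SMILES, each pair of matching ring-closure digits denotes one ring-closing bond; the number of such bonds equals the number of independent rings.
Ring-closure bonds here: 1.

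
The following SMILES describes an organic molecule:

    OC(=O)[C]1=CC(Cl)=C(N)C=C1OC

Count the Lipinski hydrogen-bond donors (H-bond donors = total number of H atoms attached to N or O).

3

Donors: find every N or O and count the H atoms it carries.
  atom 1 (O): bond orders sum to 1 → 1 H
  atom 3 (O): bond orders sum to 2 → 0 H
  atom 9 (N): bond orders sum to 1 → 2 H
  atom 12 (O): bond orders sum to 2 → 0 H
Lipinski HBD = 3.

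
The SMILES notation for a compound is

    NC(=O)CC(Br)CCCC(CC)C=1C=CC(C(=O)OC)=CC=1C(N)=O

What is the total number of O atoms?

Scan the SMILES for O atoms (remember two-letter symbols like Cl and Br are single atoms).
Oxygen count: 4.

4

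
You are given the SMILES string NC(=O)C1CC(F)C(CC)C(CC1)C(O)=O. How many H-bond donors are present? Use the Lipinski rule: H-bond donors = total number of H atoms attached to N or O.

3

Donors: find every N or O and count the H atoms it carries.
  atom 1 (N): bond orders sum to 1 → 2 H
  atom 3 (O): bond orders sum to 2 → 0 H
  atom 15 (O): bond orders sum to 1 → 1 H
  atom 16 (O): bond orders sum to 2 → 0 H
Lipinski HBD = 3.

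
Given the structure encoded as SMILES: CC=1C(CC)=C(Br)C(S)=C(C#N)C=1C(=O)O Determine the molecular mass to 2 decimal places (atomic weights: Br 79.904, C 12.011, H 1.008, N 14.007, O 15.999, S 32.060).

First, the molecular formula is C11H10BrNO2S (counting implicit H from valence).
  Br: 1 × 79.904 = 79.904
  C: 11 × 12.011 = 132.121
  H: 10 × 1.008 = 10.080
  N: 1 × 14.007 = 14.007
  O: 2 × 15.999 = 31.998
  S: 1 × 32.060 = 32.060
Sum: 1×79.904 + 11×12.011 + 10×1.008 + 1×14.007 + 2×15.999 + 1×32.060 = 300.170 → 300.17 g/mol.

300.17 g/mol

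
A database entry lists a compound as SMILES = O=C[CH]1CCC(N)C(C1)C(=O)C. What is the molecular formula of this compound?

C9H15NO2

Walk through each heavy atom and fill implicit hydrogens from standard valence (C 4, N 3, O 2, S 2, halogen 1):
  atom 1: O, bond orders sum to 2 (valence 2) → 0 H
  atom 2: C, bond orders sum to 3 (valence 4) → 1 H
  atom 3: C with explicit H count 1
  atom 4: C, bond orders sum to 2 (valence 4) → 2 H
  atom 5: C, bond orders sum to 2 (valence 4) → 2 H
  atom 6: C, bond orders sum to 3 (valence 4) → 1 H
  atom 7: N, bond orders sum to 1 (valence 3) → 2 H
  atom 8: C, bond orders sum to 3 (valence 4) → 1 H
  atom 9: C, bond orders sum to 2 (valence 4) → 2 H
  atom 10: C, bond orders sum to 4 (valence 4) → 0 H
  atom 11: O, bond orders sum to 2 (valence 2) → 0 H
  atom 12: C, bond orders sum to 1 (valence 4) → 3 H
Totals → C:9, H:15, N:1, O:2.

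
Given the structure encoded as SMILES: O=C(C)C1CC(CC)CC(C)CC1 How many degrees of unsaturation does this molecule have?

2

Molecular formula: C12H22O.
DoU = (2C + 2 + N − H − X) / 2, where X is the halogen count and O/S are ignored.
    = (2·12 + 2 + 0 − 22 − 0) / 2 = 4 / 2 = 2.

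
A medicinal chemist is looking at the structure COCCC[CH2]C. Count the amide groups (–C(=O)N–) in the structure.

Scan the SMILES for the amide motif — none present.
Groups that are present: 1 ether.

0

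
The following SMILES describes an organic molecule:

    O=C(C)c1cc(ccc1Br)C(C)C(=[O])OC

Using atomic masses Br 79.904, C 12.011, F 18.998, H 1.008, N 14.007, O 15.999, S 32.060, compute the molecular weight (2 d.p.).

First, the molecular formula is C12H13BrO3 (counting implicit H from valence).
  Br: 1 × 79.904 = 79.904
  C: 12 × 12.011 = 144.132
  H: 13 × 1.008 = 13.104
  O: 3 × 15.999 = 47.997
Sum: 1×79.904 + 12×12.011 + 13×1.008 + 3×15.999 = 285.137 → 285.14 g/mol.

285.14 g/mol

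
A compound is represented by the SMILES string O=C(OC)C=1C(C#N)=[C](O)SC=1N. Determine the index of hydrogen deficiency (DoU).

6

Molecular formula: C7H6N2O3S.
DoU = (2C + 2 + N − H − X) / 2, where X is the halogen count and O/S are ignored.
    = (2·7 + 2 + 2 − 6 − 0) / 2 = 12 / 2 = 6.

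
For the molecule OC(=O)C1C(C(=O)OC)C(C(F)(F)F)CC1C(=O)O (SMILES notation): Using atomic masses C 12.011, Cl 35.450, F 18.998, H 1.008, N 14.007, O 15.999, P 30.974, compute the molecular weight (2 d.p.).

First, the molecular formula is C10H11F3O6 (counting implicit H from valence).
  C: 10 × 12.011 = 120.110
  F: 3 × 18.998 = 56.994
  H: 11 × 1.008 = 11.088
  O: 6 × 15.999 = 95.994
Sum: 10×12.011 + 3×18.998 + 11×1.008 + 6×15.999 = 284.186 → 284.19 g/mol.

284.19 g/mol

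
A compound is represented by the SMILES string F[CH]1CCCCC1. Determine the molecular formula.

Walk through each heavy atom and fill implicit hydrogens from standard valence (C 4, N 3, O 2, S 2, halogen 1):
  atom 1: F (halogen, monovalent) → 0 H
  atom 2: C with explicit H count 1
  atom 3: C, bond orders sum to 2 (valence 4) → 2 H
  atom 4: C, bond orders sum to 2 (valence 4) → 2 H
  atom 5: C, bond orders sum to 2 (valence 4) → 2 H
  atom 6: C, bond orders sum to 2 (valence 4) → 2 H
  atom 7: C, bond orders sum to 2 (valence 4) → 2 H
Totals → C:6, H:11, F:1.

C6H11F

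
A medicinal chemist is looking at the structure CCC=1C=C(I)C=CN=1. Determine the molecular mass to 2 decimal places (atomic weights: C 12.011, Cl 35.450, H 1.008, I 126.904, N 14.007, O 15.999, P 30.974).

233.05 g/mol

First, the molecular formula is C7H8IN (counting implicit H from valence).
  C: 7 × 12.011 = 84.077
  H: 8 × 1.008 = 8.064
  I: 1 × 126.904 = 126.904
  N: 1 × 14.007 = 14.007
Sum: 7×12.011 + 8×1.008 + 1×126.904 + 1×14.007 = 233.052 → 233.05 g/mol.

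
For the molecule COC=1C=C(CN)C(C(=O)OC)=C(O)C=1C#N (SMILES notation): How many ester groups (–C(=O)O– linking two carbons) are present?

The ester motif appears at heavy-atom position 9 in the SMILES.
Other groups present: 1 ether, 1 hydroxyl, 1 nitrile, 1 primary amine.
Ester count: 1.

1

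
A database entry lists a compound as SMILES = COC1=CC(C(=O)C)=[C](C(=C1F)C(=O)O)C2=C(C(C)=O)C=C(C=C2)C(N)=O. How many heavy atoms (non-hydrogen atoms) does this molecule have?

27

Every atom symbol written in the SMILES (organic subset) is one heavy atom; implicit H are not written.
Heavy atoms by element → C:19, F:1, N:1, O:6.
Total: 27.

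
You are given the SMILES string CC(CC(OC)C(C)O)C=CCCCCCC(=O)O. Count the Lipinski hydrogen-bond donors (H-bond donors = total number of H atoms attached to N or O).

2

Donors: find every N or O and count the H atoms it carries.
  atom 5 (O): bond orders sum to 2 → 0 H
  atom 9 (O): bond orders sum to 1 → 1 H
  atom 18 (O): bond orders sum to 2 → 0 H
  atom 19 (O): bond orders sum to 1 → 1 H
Lipinski HBD = 2.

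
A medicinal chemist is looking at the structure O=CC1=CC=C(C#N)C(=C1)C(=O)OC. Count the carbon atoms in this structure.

10

Count every carbon token in the SMILES (each C, including those in ring-closure positions and inside branches).
Carbon count: 10.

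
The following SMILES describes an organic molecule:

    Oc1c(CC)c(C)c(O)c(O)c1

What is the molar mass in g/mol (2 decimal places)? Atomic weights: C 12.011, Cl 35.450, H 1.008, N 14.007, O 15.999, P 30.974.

First, the molecular formula is C9H12O3 (counting implicit H from valence).
  C: 9 × 12.011 = 108.099
  H: 12 × 1.008 = 12.096
  O: 3 × 15.999 = 47.997
Sum: 9×12.011 + 12×1.008 + 3×15.999 = 168.192 → 168.19 g/mol.

168.19 g/mol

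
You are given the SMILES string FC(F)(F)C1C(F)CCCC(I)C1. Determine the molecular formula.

C8H11F4I

Walk through each heavy atom and fill implicit hydrogens from standard valence (C 4, N 3, O 2, S 2, halogen 1):
  atom 1: F (halogen, monovalent) → 0 H
  atom 2: C, bond orders sum to 4 (valence 4) → 0 H
  atom 3: F (halogen, monovalent) → 0 H
  atom 4: F (halogen, monovalent) → 0 H
  atom 5: C, bond orders sum to 3 (valence 4) → 1 H
  atom 6: C, bond orders sum to 3 (valence 4) → 1 H
  atom 7: F (halogen, monovalent) → 0 H
  atom 8: C, bond orders sum to 2 (valence 4) → 2 H
  atom 9: C, bond orders sum to 2 (valence 4) → 2 H
  atom 10: C, bond orders sum to 2 (valence 4) → 2 H
  atom 11: C, bond orders sum to 3 (valence 4) → 1 H
  atom 12: I (halogen, monovalent) → 0 H
  atom 13: C, bond orders sum to 2 (valence 4) → 2 H
Totals → C:8, H:11, F:4, I:1.
In Hill order: C8H11F4I.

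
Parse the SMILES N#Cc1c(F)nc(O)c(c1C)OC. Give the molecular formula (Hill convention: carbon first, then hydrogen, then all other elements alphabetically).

C8H7FN2O2

Walk through each heavy atom and fill implicit hydrogens from standard valence (C 4, N 3, O 2, S 2, halogen 1); for lowercase aromatic atoms, an aromatic c carries 1 H when it has two neighbours and 0 H with three, and aromatic n carries 0 H:
  atom 1: N, bond orders sum to 3 (valence 3) → 0 H
  atom 2: C, bond orders sum to 4 (valence 4) → 0 H
  atom 3: aromatic c, 3 neighbours → 0 H
  atom 4: aromatic c, 3 neighbours → 0 H
  atom 5: F (halogen, monovalent) → 0 H
  atom 6: aromatic n, 2 neighbours → 0 H
  atom 7: aromatic c, 3 neighbours → 0 H
  atom 8: O, bond orders sum to 1 (valence 2) → 1 H
  atom 9: aromatic c, 3 neighbours → 0 H
  atom 10: aromatic c, 3 neighbours → 0 H
  atom 11: C, bond orders sum to 1 (valence 4) → 3 H
  atom 12: O, bond orders sum to 2 (valence 2) → 0 H
  atom 13: C, bond orders sum to 1 (valence 4) → 3 H
Totals → C:8, H:7, F:1, N:2, O:2.
In Hill order: C8H7FN2O2.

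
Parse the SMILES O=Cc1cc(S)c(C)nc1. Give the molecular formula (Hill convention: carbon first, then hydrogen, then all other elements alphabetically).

Walk through each heavy atom and fill implicit hydrogens from standard valence (C 4, N 3, O 2, S 2, halogen 1); for lowercase aromatic atoms, an aromatic c carries 1 H when it has two neighbours and 0 H with three, and aromatic n carries 0 H:
  atom 1: O, bond orders sum to 2 (valence 2) → 0 H
  atom 2: C, bond orders sum to 3 (valence 4) → 1 H
  atom 3: aromatic c, 3 neighbours → 0 H
  atom 4: aromatic c, 2 neighbours → 1 H
  atom 5: aromatic c, 3 neighbours → 0 H
  atom 6: S, bond orders sum to 1 (valence 2) → 1 H
  atom 7: aromatic c, 3 neighbours → 0 H
  atom 8: C, bond orders sum to 1 (valence 4) → 3 H
  atom 9: aromatic n, 2 neighbours → 0 H
  atom 10: aromatic c, 2 neighbours → 1 H
Totals → C:7, H:7, N:1, O:1, S:1.

C7H7NOS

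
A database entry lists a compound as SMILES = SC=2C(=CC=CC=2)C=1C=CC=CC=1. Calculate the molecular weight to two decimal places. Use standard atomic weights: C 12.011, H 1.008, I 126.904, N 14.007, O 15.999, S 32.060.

186.27 g/mol

First, the molecular formula is C12H10S (counting implicit H from valence).
  C: 12 × 12.011 = 144.132
  H: 10 × 1.008 = 10.080
  S: 1 × 32.060 = 32.060
Sum: 12×12.011 + 10×1.008 + 1×32.060 = 186.272 → 186.27 g/mol.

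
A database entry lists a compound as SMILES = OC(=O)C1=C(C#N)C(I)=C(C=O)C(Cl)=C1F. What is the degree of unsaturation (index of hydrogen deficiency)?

Molecular formula: C9H2ClFINO3.
DoU = (2C + 2 + N − H − X) / 2, where X is the halogen count and O/S are ignored.
    = (2·9 + 2 + 1 − 2 − 3) / 2 = 16 / 2 = 8.

8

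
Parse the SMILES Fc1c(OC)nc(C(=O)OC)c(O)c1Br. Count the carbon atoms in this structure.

Count every carbon token in the SMILES (each C, including those in ring-closure positions and inside branches).
Carbon count: 8.

8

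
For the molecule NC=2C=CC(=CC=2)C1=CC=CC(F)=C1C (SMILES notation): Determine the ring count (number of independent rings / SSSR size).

In SMILES, each pair of matching ring-closure digits denotes one ring-closing bond; the number of such bonds equals the number of independent rings.
Ring-closure bonds here: 2.

2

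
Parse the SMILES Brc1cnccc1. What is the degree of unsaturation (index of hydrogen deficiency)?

Molecular formula: C5H4BrN.
DoU = (2C + 2 + N − H − X) / 2, where X is the halogen count and O/S are ignored.
    = (2·5 + 2 + 1 − 4 − 1) / 2 = 8 / 2 = 4.

4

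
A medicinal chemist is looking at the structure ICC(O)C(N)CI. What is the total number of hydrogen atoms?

9

Walk through each heavy atom and fill implicit hydrogens from standard valence (C 4, N 3, O 2, S 2, halogen 1):
  atom 1: I (halogen, monovalent) → 0 H
  atom 2: C, bond orders sum to 2 (valence 4) → 2 H
  atom 3: C, bond orders sum to 3 (valence 4) → 1 H
  atom 4: O, bond orders sum to 1 (valence 2) → 1 H
  atom 5: C, bond orders sum to 3 (valence 4) → 1 H
  atom 6: N, bond orders sum to 1 (valence 3) → 2 H
  atom 7: C, bond orders sum to 2 (valence 4) → 2 H
  atom 8: I (halogen, monovalent) → 0 H
Total hydrogens: 9.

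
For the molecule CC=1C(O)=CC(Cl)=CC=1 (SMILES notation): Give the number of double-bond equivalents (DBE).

Degree of unsaturation = (number of rings) + (number of π bonds).
Ring closures in the SMILES: 1.
π bonds: 3 double bonds (each 1 DoU) → 3 DoU from unsaturation.
Total DoU = 1 + 3 = 4.

4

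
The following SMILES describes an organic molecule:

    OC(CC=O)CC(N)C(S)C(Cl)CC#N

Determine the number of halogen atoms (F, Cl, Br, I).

1

Halogen atoms appear at heavy-atom position 12 (1×Cl).
Other groups present: 1 aldehyde, 1 hydroxyl, 1 nitrile, 1 primary amine, 1 thiol.
Halogen count: 1.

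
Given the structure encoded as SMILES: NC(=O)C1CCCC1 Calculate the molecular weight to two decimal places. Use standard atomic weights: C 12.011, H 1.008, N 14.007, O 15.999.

First, the molecular formula is C6H11NO (counting implicit H from valence).
  C: 6 × 12.011 = 72.066
  H: 11 × 1.008 = 11.088
  N: 1 × 14.007 = 14.007
  O: 1 × 15.999 = 15.999
Sum: 6×12.011 + 11×1.008 + 1×14.007 + 1×15.999 = 113.160 → 113.16 g/mol.

113.16 g/mol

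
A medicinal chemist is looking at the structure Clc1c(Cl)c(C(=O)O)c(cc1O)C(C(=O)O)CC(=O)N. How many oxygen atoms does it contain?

Scan the SMILES for O atoms (remember two-letter symbols like Cl and Br are single atoms).
Oxygen count: 6.

6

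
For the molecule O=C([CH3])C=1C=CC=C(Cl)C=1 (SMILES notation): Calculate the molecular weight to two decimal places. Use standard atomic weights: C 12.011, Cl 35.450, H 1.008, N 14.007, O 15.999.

154.59 g/mol

First, the molecular formula is C8H7ClO (counting implicit H from valence).
  C: 8 × 12.011 = 96.088
  Cl: 1 × 35.450 = 35.450
  H: 7 × 1.008 = 7.056
  O: 1 × 15.999 = 15.999
Sum: 8×12.011 + 1×35.450 + 7×1.008 + 1×15.999 = 154.593 → 154.59 g/mol.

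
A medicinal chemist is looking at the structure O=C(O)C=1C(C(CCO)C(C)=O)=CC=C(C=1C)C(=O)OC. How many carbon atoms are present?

Count every carbon token in the SMILES (each C, including those in ring-closure positions and inside branches).
Carbon count: 15.

15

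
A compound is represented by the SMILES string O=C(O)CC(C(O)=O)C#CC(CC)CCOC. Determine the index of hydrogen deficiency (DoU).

4

Molecular formula: C12H18O5.
DoU = (2C + 2 + N − H − X) / 2, where X is the halogen count and O/S are ignored.
    = (2·12 + 2 + 0 − 18 − 0) / 2 = 8 / 2 = 4.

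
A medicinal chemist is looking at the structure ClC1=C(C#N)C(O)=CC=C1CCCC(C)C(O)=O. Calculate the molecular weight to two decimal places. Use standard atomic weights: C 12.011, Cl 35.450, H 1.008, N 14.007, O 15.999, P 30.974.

267.71 g/mol

First, the molecular formula is C13H14ClNO3 (counting implicit H from valence).
  C: 13 × 12.011 = 156.143
  Cl: 1 × 35.450 = 35.450
  H: 14 × 1.008 = 14.112
  N: 1 × 14.007 = 14.007
  O: 3 × 15.999 = 47.997
Sum: 13×12.011 + 1×35.450 + 14×1.008 + 1×14.007 + 3×15.999 = 267.709 → 267.71 g/mol.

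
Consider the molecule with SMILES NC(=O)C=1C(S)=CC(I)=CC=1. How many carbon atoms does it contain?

Count every carbon token in the SMILES (each C, including those in ring-closure positions and inside branches).
Carbon count: 7.

7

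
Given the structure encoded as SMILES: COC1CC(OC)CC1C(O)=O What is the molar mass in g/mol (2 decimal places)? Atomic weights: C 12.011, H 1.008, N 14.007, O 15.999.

174.20 g/mol

First, the molecular formula is C8H14O4 (counting implicit H from valence).
  C: 8 × 12.011 = 96.088
  H: 14 × 1.008 = 14.112
  O: 4 × 15.999 = 63.996
Sum: 8×12.011 + 14×1.008 + 4×15.999 = 174.196 → 174.20 g/mol.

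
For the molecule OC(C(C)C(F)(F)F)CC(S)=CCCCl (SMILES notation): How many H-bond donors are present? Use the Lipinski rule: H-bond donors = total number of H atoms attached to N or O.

1

Donors: find every N or O and count the H atoms it carries.
  atom 1 (O): bond orders sum to 1 → 1 H
Lipinski HBD = 1.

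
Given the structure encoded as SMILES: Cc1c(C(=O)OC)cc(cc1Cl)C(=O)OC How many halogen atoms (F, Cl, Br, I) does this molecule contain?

1

Halogen atoms appear at heavy-atom position 12 (1×Cl).
Other groups present: 2 ester.
Halogen count: 1.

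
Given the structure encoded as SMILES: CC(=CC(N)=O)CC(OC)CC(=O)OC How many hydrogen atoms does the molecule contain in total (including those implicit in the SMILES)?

17

Walk through each heavy atom and fill implicit hydrogens from standard valence (C 4, N 3, O 2, S 2, halogen 1):
  atom 1: C, bond orders sum to 1 (valence 4) → 3 H
  atom 2: C, bond orders sum to 4 (valence 4) → 0 H
  atom 3: C, bond orders sum to 3 (valence 4) → 1 H
  atom 4: C, bond orders sum to 4 (valence 4) → 0 H
  atom 5: N, bond orders sum to 1 (valence 3) → 2 H
  atom 6: O, bond orders sum to 2 (valence 2) → 0 H
  atom 7: C, bond orders sum to 2 (valence 4) → 2 H
  atom 8: C, bond orders sum to 3 (valence 4) → 1 H
  atom 9: O, bond orders sum to 2 (valence 2) → 0 H
  atom 10: C, bond orders sum to 1 (valence 4) → 3 H
  atom 11: C, bond orders sum to 2 (valence 4) → 2 H
  atom 12: C, bond orders sum to 4 (valence 4) → 0 H
  atom 13: O, bond orders sum to 2 (valence 2) → 0 H
  atom 14: O, bond orders sum to 2 (valence 2) → 0 H
  atom 15: C, bond orders sum to 1 (valence 4) → 3 H
Total hydrogens: 17.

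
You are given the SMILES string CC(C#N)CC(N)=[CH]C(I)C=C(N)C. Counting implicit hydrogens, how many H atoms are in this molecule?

Walk through each heavy atom and fill implicit hydrogens from standard valence (C 4, N 3, O 2, S 2, halogen 1):
  atom 1: C, bond orders sum to 1 (valence 4) → 3 H
  atom 2: C, bond orders sum to 3 (valence 4) → 1 H
  atom 3: C, bond orders sum to 4 (valence 4) → 0 H
  atom 4: N, bond orders sum to 3 (valence 3) → 0 H
  atom 5: C, bond orders sum to 2 (valence 4) → 2 H
  atom 6: C, bond orders sum to 4 (valence 4) → 0 H
  atom 7: N, bond orders sum to 1 (valence 3) → 2 H
  atom 8: C with explicit H count 1
  atom 9: C, bond orders sum to 3 (valence 4) → 1 H
  atom 10: I (halogen, monovalent) → 0 H
  atom 11: C, bond orders sum to 3 (valence 4) → 1 H
  atom 12: C, bond orders sum to 4 (valence 4) → 0 H
  atom 13: N, bond orders sum to 1 (valence 3) → 2 H
  atom 14: C, bond orders sum to 1 (valence 4) → 3 H
Total hydrogens: 16.

16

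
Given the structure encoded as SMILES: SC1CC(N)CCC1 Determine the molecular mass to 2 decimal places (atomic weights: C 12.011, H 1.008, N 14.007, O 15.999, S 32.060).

First, the molecular formula is C6H13NS (counting implicit H from valence).
  C: 6 × 12.011 = 72.066
  H: 13 × 1.008 = 13.104
  N: 1 × 14.007 = 14.007
  S: 1 × 32.060 = 32.060
Sum: 6×12.011 + 13×1.008 + 1×14.007 + 1×32.060 = 131.237 → 131.24 g/mol.

131.24 g/mol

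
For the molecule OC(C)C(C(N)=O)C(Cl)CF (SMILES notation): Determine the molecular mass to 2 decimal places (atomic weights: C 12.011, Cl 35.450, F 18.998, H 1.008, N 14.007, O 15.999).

183.61 g/mol

First, the molecular formula is C6H11ClFNO2 (counting implicit H from valence).
  C: 6 × 12.011 = 72.066
  Cl: 1 × 35.450 = 35.450
  F: 1 × 18.998 = 18.998
  H: 11 × 1.008 = 11.088
  N: 1 × 14.007 = 14.007
  O: 2 × 15.999 = 31.998
Sum: 6×12.011 + 1×35.450 + 1×18.998 + 11×1.008 + 1×14.007 + 2×15.999 = 183.607 → 183.61 g/mol.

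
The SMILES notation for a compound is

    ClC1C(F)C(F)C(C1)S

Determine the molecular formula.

C5H7ClF2S

Walk through each heavy atom and fill implicit hydrogens from standard valence (C 4, N 3, O 2, S 2, halogen 1):
  atom 1: Cl (halogen, monovalent) → 0 H
  atom 2: C, bond orders sum to 3 (valence 4) → 1 H
  atom 3: C, bond orders sum to 3 (valence 4) → 1 H
  atom 4: F (halogen, monovalent) → 0 H
  atom 5: C, bond orders sum to 3 (valence 4) → 1 H
  atom 6: F (halogen, monovalent) → 0 H
  atom 7: C, bond orders sum to 3 (valence 4) → 1 H
  atom 8: C, bond orders sum to 2 (valence 4) → 2 H
  atom 9: S, bond orders sum to 1 (valence 2) → 1 H
Totals → C:5, H:7, Cl:1, F:2, S:1.
In Hill order: C5H7ClF2S.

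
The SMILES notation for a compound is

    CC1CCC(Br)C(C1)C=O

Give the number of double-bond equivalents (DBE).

Degree of unsaturation = (number of rings) + (number of π bonds).
Ring closures in the SMILES: 1.
π bonds: 1 double bond (each 1 DoU) → 1 DoU from unsaturation.
Total DoU = 1 + 1 = 2.

2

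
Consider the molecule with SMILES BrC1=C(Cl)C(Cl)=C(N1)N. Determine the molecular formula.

C4H3BrCl2N2

Walk through each heavy atom and fill implicit hydrogens from standard valence (C 4, N 3, O 2, S 2, halogen 1):
  atom 1: Br (halogen, monovalent) → 0 H
  atom 2: C, bond orders sum to 4 (valence 4) → 0 H
  atom 3: C, bond orders sum to 4 (valence 4) → 0 H
  atom 4: Cl (halogen, monovalent) → 0 H
  atom 5: C, bond orders sum to 4 (valence 4) → 0 H
  atom 6: Cl (halogen, monovalent) → 0 H
  atom 7: C, bond orders sum to 4 (valence 4) → 0 H
  atom 8: N, bond orders sum to 2 (valence 3) → 1 H
  atom 9: N, bond orders sum to 1 (valence 3) → 2 H
Totals → C:4, H:3, Br:1, Cl:2, N:2.
In Hill order: C4H3BrCl2N2.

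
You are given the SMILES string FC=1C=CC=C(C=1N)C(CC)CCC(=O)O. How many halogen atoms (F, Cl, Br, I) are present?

1

Halogen atoms appear at heavy-atom position 1 (1×F).
Other groups present: 1 carboxylic acid, 1 primary amine.
Halogen count: 1.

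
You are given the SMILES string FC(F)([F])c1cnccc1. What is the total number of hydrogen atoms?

4

Walk through each heavy atom and fill implicit hydrogens from standard valence (C 4, N 3, O 2, S 2, halogen 1); for lowercase aromatic atoms, an aromatic c carries 1 H when it has two neighbours and 0 H with three, and aromatic n carries 0 H:
  atom 1: F (halogen, monovalent) → 0 H
  atom 2: C, bond orders sum to 4 (valence 4) → 0 H
  atom 3: F (halogen, monovalent) → 0 H
  atom 4: F with explicit H count 0
  atom 5: aromatic c, 3 neighbours → 0 H
  atom 6: aromatic c, 2 neighbours → 1 H
  atom 7: aromatic n, 2 neighbours → 0 H
  atom 8: aromatic c, 2 neighbours → 1 H
  atom 9: aromatic c, 2 neighbours → 1 H
  atom 10: aromatic c, 2 neighbours → 1 H
Total hydrogens: 4.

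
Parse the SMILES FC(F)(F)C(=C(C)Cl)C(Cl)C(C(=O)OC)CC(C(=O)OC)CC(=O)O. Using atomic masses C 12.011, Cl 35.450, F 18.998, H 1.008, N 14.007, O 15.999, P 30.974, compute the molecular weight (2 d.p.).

409.18 g/mol

First, the molecular formula is C14H17Cl2F3O6 (counting implicit H from valence).
  C: 14 × 12.011 = 168.154
  Cl: 2 × 35.450 = 70.900
  F: 3 × 18.998 = 56.994
  H: 17 × 1.008 = 17.136
  O: 6 × 15.999 = 95.994
Sum: 14×12.011 + 2×35.450 + 3×18.998 + 17×1.008 + 6×15.999 = 409.178 → 409.18 g/mol.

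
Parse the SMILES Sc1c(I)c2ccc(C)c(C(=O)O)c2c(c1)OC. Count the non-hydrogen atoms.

Every atom symbol written in the SMILES (organic subset) is one heavy atom; implicit H are not written.
Heavy atoms by element → C:13, I:1, O:3, S:1.
Total: 18.

18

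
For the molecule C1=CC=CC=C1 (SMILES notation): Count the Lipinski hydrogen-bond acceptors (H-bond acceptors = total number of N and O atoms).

0

N atoms: 0; O atoms: 0.
Lipinski HBA = 0 + 0 = 0.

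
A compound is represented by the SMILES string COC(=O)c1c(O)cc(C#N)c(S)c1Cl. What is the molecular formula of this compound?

C9H6ClNO3S

Walk through each heavy atom and fill implicit hydrogens from standard valence (C 4, N 3, O 2, S 2, halogen 1); for lowercase aromatic atoms, an aromatic c carries 1 H when it has two neighbours and 0 H with three, and aromatic n carries 0 H:
  atom 1: C, bond orders sum to 1 (valence 4) → 3 H
  atom 2: O, bond orders sum to 2 (valence 2) → 0 H
  atom 3: C, bond orders sum to 4 (valence 4) → 0 H
  atom 4: O, bond orders sum to 2 (valence 2) → 0 H
  atom 5: aromatic c, 3 neighbours → 0 H
  atom 6: aromatic c, 3 neighbours → 0 H
  atom 7: O, bond orders sum to 1 (valence 2) → 1 H
  atom 8: aromatic c, 2 neighbours → 1 H
  atom 9: aromatic c, 3 neighbours → 0 H
  atom 10: C, bond orders sum to 4 (valence 4) → 0 H
  atom 11: N, bond orders sum to 3 (valence 3) → 0 H
  atom 12: aromatic c, 3 neighbours → 0 H
  atom 13: S, bond orders sum to 1 (valence 2) → 1 H
  atom 14: aromatic c, 3 neighbours → 0 H
  atom 15: Cl (halogen, monovalent) → 0 H
Totals → C:9, H:6, Cl:1, N:1, O:3, S:1.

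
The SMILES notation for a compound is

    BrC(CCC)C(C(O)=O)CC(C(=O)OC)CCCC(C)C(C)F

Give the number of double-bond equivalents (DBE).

Degree of unsaturation = (number of rings) + (number of π bonds).
Ring closures in the SMILES: 0.
π bonds: 2 double bonds (each 1 DoU) → 2 DoU from unsaturation.
Total DoU = 0 + 2 = 2.

2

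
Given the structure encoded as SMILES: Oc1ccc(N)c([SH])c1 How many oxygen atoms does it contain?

1

Scan the SMILES for O atoms (remember two-letter symbols like Cl and Br are single atoms).
Oxygen count: 1.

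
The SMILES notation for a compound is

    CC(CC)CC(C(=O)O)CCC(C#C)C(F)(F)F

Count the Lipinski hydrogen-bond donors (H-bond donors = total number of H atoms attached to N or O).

1

Donors: find every N or O and count the H atoms it carries.
  atom 8 (O): bond orders sum to 2 → 0 H
  atom 9 (O): bond orders sum to 1 → 1 H
Lipinski HBD = 1.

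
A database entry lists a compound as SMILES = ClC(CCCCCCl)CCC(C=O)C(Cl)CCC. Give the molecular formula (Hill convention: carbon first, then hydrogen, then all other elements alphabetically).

Walk through each heavy atom and fill implicit hydrogens from standard valence (C 4, N 3, O 2, S 2, halogen 1):
  atom 1: Cl (halogen, monovalent) → 0 H
  atom 2: C, bond orders sum to 3 (valence 4) → 1 H
  atom 3: C, bond orders sum to 2 (valence 4) → 2 H
  atom 4: C, bond orders sum to 2 (valence 4) → 2 H
  atom 5: C, bond orders sum to 2 (valence 4) → 2 H
  atom 6: C, bond orders sum to 2 (valence 4) → 2 H
  atom 7: C, bond orders sum to 2 (valence 4) → 2 H
  atom 8: Cl (halogen, monovalent) → 0 H
  atom 9: C, bond orders sum to 2 (valence 4) → 2 H
  atom 10: C, bond orders sum to 2 (valence 4) → 2 H
  atom 11: C, bond orders sum to 3 (valence 4) → 1 H
  atom 12: C, bond orders sum to 3 (valence 4) → 1 H
  atom 13: O, bond orders sum to 2 (valence 2) → 0 H
  atom 14: C, bond orders sum to 3 (valence 4) → 1 H
  atom 15: Cl (halogen, monovalent) → 0 H
  atom 16: C, bond orders sum to 2 (valence 4) → 2 H
  atom 17: C, bond orders sum to 2 (valence 4) → 2 H
  atom 18: C, bond orders sum to 1 (valence 4) → 3 H
Totals → C:14, H:25, Cl:3, O:1.
In Hill order: C14H25Cl3O.

C14H25Cl3O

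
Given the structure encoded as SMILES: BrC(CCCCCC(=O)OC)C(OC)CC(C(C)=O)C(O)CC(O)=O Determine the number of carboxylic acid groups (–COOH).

The carboxylic acid motif appears at heavy-atom position 23 in the SMILES.
Other groups present: 1 ester, 1 ether, 1 hydroxyl, 1 ketone.
Carboxylic acid count: 1.

1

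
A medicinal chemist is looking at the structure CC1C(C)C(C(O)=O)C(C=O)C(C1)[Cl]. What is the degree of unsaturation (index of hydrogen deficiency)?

3

Molecular formula: C10H15ClO3.
DoU = (2C + 2 + N − H − X) / 2, where X is the halogen count and O/S are ignored.
    = (2·10 + 2 + 0 − 15 − 1) / 2 = 6 / 2 = 3.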